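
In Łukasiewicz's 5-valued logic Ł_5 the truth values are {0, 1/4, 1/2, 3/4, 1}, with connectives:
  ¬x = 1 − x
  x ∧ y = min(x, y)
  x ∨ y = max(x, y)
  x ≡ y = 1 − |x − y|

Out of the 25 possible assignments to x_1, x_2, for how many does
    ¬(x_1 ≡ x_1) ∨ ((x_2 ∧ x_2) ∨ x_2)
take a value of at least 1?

value 1: 5 assignments (counts)
value 3/4: 5 assignments
value 1/2: 5 assignments
value 1/4: 5 assignments
value 0: 5 assignments
So 5 of the 25 assignments meet the threshold.

5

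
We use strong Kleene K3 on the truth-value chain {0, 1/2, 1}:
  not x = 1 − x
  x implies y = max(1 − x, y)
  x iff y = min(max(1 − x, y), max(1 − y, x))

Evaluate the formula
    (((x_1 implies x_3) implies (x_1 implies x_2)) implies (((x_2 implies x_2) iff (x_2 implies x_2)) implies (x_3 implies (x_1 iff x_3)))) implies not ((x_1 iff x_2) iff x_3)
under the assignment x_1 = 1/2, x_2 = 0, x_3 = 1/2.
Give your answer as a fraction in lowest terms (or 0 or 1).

1/2

x_1 implies x_3 = 1/2 implies 1/2 = 1/2
x_1 implies x_2 = 1/2 implies 0 = 1/2
(x_1 implies x_3) implies (x_1 implies x_2) = 1/2 implies 1/2 = 1/2
x_2 implies x_2 = 0 implies 0 = 1
x_2 implies x_2 = 0 implies 0 = 1
(x_2 implies x_2) iff (x_2 implies x_2) = 1 iff 1 = 1
x_1 iff x_3 = 1/2 iff 1/2 = 1/2
x_3 implies (x_1 iff x_3) = 1/2 implies 1/2 = 1/2
((x_2 implies x_2) iff (x_2 implies x_2)) implies (x_3 implies (x_1 iff x_3)) = 1 implies 1/2 = 1/2
((x_1 implies x_3) implies (x_1 implies x_2)) implies (((x_2 implies x_2) iff (x_2 implies x_2)) implies (x_3 implies (x_1 iff x_3))) = 1/2 implies 1/2 = 1/2
x_1 iff x_2 = 1/2 iff 0 = 1/2
(x_1 iff x_2) iff x_3 = 1/2 iff 1/2 = 1/2
not ((x_1 iff x_2) iff x_3) = not 1/2 = 1/2
(((x_1 implies x_3) implies (x_1 implies x_2)) implies (((x_2 implies x_2) iff (x_2 implies x_2)) implies (x_3 implies (x_1 iff x_3)))) implies not ((x_1 iff x_2) iff x_3) = 1/2 implies 1/2 = 1/2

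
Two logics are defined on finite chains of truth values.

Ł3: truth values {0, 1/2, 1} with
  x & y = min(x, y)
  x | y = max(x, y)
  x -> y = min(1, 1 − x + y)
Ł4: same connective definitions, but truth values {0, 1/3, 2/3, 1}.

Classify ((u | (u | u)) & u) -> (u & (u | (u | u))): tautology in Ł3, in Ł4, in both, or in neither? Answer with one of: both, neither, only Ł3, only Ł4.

both

In Ł3: every assignment gives 1 — tautology.
In Ł4: every assignment gives 1 — tautology.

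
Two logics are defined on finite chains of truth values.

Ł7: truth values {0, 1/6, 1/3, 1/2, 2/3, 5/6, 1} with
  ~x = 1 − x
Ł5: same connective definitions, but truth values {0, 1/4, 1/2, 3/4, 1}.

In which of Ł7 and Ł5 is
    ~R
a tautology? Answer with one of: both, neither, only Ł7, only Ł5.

In Ł7: at R = 1/6 the value is 5/6 — not a tautology.
In Ł5: at R = 1/4 the value is 3/4 — not a tautology.

neither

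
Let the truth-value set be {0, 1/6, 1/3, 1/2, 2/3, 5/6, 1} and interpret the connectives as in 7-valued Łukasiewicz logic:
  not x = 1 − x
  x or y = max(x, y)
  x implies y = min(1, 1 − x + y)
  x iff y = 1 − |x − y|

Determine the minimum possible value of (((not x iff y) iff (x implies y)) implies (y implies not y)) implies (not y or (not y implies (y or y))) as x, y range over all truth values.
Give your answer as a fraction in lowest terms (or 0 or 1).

2/3

Take x = 0, y = 1/3:
not x = not 0 = 1
not x iff y = 1 iff 1/3 = 1/3
x implies y = 0 implies 1/3 = 1
(not x iff y) iff (x implies y) = 1/3 iff 1 = 1/3
not y = not 1/3 = 2/3
y implies not y = 1/3 implies 2/3 = 1
((not x iff y) iff (x implies y)) implies (y implies not y) = 1/3 implies 1 = 1
not y = not 1/3 = 2/3
not y = not 1/3 = 2/3
y or y = 1/3 or 1/3 = 1/3
not y implies (y or y) = 2/3 implies 1/3 = 2/3
not y or (not y implies (y or y)) = 2/3 or 2/3 = 2/3
(((not x iff y) iff (x implies y)) implies (y implies not y)) implies (not y or (not y implies (y or y))) = 1 implies 2/3 = 2/3
No assignment yields a value below 2/3, so this is the minimum.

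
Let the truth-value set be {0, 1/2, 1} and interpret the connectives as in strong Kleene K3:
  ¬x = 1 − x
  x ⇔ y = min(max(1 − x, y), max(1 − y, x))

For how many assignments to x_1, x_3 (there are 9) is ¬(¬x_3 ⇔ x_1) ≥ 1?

2

x_1 = 0, x_3 = 0 ↦ 1  ≥
x_1 = 0, x_3 = 1/2 ↦ 1/2  <
x_1 = 0, x_3 = 1 ↦ 0  <
x_1 = 1/2, x_3 = 0 ↦ 1/2  <
x_1 = 1/2, x_3 = 1/2 ↦ 1/2  <
x_1 = 1/2, x_3 = 1 ↦ 1/2  <
x_1 = 1, x_3 = 0 ↦ 0  <
x_1 = 1, x_3 = 1/2 ↦ 1/2  <
x_1 = 1, x_3 = 1 ↦ 1  ≥
So 2 of the 9 assignments meet the threshold.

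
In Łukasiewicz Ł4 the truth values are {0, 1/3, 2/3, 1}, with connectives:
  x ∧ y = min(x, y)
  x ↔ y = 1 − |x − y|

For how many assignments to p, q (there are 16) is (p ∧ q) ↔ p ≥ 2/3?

13

p = 0, q = 0 ↦ 1  ≥
p = 0, q = 1/3 ↦ 1  ≥
p = 0, q = 2/3 ↦ 1  ≥
p = 0, q = 1 ↦ 1  ≥
p = 1/3, q = 0 ↦ 2/3  ≥
p = 1/3, q = 1/3 ↦ 1  ≥
p = 1/3, q = 2/3 ↦ 1  ≥
p = 1/3, q = 1 ↦ 1  ≥
p = 2/3, q = 0 ↦ 1/3  <
p = 2/3, q = 1/3 ↦ 2/3  ≥
p = 2/3, q = 2/3 ↦ 1  ≥
p = 2/3, q = 1 ↦ 1  ≥
p = 1, q = 0 ↦ 0  <
p = 1, q = 1/3 ↦ 1/3  <
p = 1, q = 2/3 ↦ 2/3  ≥
p = 1, q = 1 ↦ 1  ≥
So 13 of the 16 assignments meet the threshold.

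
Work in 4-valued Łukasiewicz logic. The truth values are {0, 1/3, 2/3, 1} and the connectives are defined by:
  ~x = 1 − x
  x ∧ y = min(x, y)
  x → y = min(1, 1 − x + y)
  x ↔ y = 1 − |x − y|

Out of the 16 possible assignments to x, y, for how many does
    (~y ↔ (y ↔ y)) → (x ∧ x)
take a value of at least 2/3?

13

x = 0, y = 0 ↦ 0  <
x = 0, y = 1/3 ↦ 1/3  <
x = 0, y = 2/3 ↦ 2/3  ≥
x = 0, y = 1 ↦ 1  ≥
x = 1/3, y = 0 ↦ 1/3  <
x = 1/3, y = 1/3 ↦ 2/3  ≥
x = 1/3, y = 2/3 ↦ 1  ≥
x = 1/3, y = 1 ↦ 1  ≥
x = 2/3, y = 0 ↦ 2/3  ≥
x = 2/3, y = 1/3 ↦ 1  ≥
x = 2/3, y = 2/3 ↦ 1  ≥
x = 2/3, y = 1 ↦ 1  ≥
x = 1, y = 0 ↦ 1  ≥
x = 1, y = 1/3 ↦ 1  ≥
x = 1, y = 2/3 ↦ 1  ≥
x = 1, y = 1 ↦ 1  ≥
So 13 of the 16 assignments meet the threshold.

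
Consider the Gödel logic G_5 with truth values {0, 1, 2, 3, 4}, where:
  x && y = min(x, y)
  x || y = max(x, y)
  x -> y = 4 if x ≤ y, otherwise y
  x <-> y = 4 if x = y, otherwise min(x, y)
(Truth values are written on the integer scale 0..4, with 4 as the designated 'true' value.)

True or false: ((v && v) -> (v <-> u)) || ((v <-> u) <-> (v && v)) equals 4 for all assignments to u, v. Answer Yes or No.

No

Counterexample: take u = 0, v = 1.
v && v = 1 && 1 = 1
v <-> u = 1 <-> 0 = 0
(v && v) -> (v <-> u) = 1 -> 0 = 0
v <-> u = 1 <-> 0 = 0
v && v = 1 && 1 = 1
(v <-> u) <-> (v && v) = 0 <-> 1 = 0
((v && v) -> (v <-> u)) || ((v <-> u) <-> (v && v)) = 0 || 0 = 0
This gives 0 ≠ 4.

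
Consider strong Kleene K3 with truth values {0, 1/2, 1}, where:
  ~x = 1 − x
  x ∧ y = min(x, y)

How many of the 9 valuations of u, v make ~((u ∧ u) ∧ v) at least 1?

u = 0, v = 0 ↦ 1  ≥
u = 0, v = 1/2 ↦ 1  ≥
u = 0, v = 1 ↦ 1  ≥
u = 1/2, v = 0 ↦ 1  ≥
u = 1/2, v = 1/2 ↦ 1/2  <
u = 1/2, v = 1 ↦ 1/2  <
u = 1, v = 0 ↦ 1  ≥
u = 1, v = 1/2 ↦ 1/2  <
u = 1, v = 1 ↦ 0  <
So 5 of the 9 assignments meet the threshold.

5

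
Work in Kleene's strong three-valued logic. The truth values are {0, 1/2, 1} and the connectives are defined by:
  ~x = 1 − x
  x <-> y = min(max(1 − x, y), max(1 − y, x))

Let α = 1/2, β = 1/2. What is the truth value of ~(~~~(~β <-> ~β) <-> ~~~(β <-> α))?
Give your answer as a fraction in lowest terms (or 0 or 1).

~β = ~1/2 = 1/2
~β = ~1/2 = 1/2
~β <-> ~β = 1/2 <-> 1/2 = 1/2
~(~β <-> ~β) = ~1/2 = 1/2
~~(~β <-> ~β) = ~1/2 = 1/2
~~~(~β <-> ~β) = ~1/2 = 1/2
β <-> α = 1/2 <-> 1/2 = 1/2
~(β <-> α) = ~1/2 = 1/2
~~(β <-> α) = ~1/2 = 1/2
~~~(β <-> α) = ~1/2 = 1/2
~~~(~β <-> ~β) <-> ~~~(β <-> α) = 1/2 <-> 1/2 = 1/2
~(~~~(~β <-> ~β) <-> ~~~(β <-> α)) = ~1/2 = 1/2

1/2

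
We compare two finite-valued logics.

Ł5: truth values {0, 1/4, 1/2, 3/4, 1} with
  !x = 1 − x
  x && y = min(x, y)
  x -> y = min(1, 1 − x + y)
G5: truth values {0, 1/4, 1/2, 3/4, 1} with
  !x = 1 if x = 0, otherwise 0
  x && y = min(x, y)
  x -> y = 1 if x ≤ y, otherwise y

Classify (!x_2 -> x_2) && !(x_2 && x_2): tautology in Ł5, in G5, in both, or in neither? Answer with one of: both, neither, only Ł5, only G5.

In Ł5: at x_2 = 0 the value is 0 — not a tautology.
In G5: at x_2 = 0 the value is 0 — not a tautology.

neither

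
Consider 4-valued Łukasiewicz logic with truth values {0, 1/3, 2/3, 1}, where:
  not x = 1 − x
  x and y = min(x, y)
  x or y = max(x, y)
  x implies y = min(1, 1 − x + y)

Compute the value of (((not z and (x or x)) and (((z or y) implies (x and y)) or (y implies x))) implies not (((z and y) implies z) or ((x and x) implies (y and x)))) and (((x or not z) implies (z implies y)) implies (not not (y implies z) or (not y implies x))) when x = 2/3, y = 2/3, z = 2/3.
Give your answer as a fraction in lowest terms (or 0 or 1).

2/3

not z = not 2/3 = 1/3
x or x = 2/3 or 2/3 = 2/3
not z and (x or x) = 1/3 and 2/3 = 1/3
z or y = 2/3 or 2/3 = 2/3
x and y = 2/3 and 2/3 = 2/3
(z or y) implies (x and y) = 2/3 implies 2/3 = 1
y implies x = 2/3 implies 2/3 = 1
((z or y) implies (x and y)) or (y implies x) = 1 or 1 = 1
(not z and (x or x)) and (((z or y) implies (x and y)) or (y implies x)) = 1/3 and 1 = 1/3
z and y = 2/3 and 2/3 = 2/3
(z and y) implies z = 2/3 implies 2/3 = 1
x and x = 2/3 and 2/3 = 2/3
y and x = 2/3 and 2/3 = 2/3
(x and x) implies (y and x) = 2/3 implies 2/3 = 1
((z and y) implies z) or ((x and x) implies (y and x)) = 1 or 1 = 1
not (((z and y) implies z) or ((x and x) implies (y and x))) = not 1 = 0
((not z and (x or x)) and (((z or y) implies (x and y)) or (y implies x))) implies not (((z and y) implies z) or ((x and x) implies (y and x))) = 1/3 implies 0 = 2/3
not z = not 2/3 = 1/3
x or not z = 2/3 or 1/3 = 2/3
z implies y = 2/3 implies 2/3 = 1
(x or not z) implies (z implies y) = 2/3 implies 1 = 1
y implies z = 2/3 implies 2/3 = 1
not (y implies z) = not 1 = 0
not not (y implies z) = not 0 = 1
not y = not 2/3 = 1/3
not y implies x = 1/3 implies 2/3 = 1
not not (y implies z) or (not y implies x) = 1 or 1 = 1
((x or not z) implies (z implies y)) implies (not not (y implies z) or (not y implies x)) = 1 implies 1 = 1
(((not z and (x or x)) and (((z or y) implies (x and y)) or (y implies x))) implies not (((z and y) implies z) or ((x and x) implies (y and x)))) and (((x or not z) implies (z implies y)) implies (not not (y implies z) or (not y implies x))) = 2/3 and 1 = 2/3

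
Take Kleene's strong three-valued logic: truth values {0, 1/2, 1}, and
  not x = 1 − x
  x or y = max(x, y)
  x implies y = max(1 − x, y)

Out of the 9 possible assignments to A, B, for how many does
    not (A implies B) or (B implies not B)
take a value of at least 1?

3

A = 0, B = 0 ↦ 1  ≥
A = 0, B = 1/2 ↦ 1/2  <
A = 0, B = 1 ↦ 0  <
A = 1/2, B = 0 ↦ 1  ≥
A = 1/2, B = 1/2 ↦ 1/2  <
A = 1/2, B = 1 ↦ 0  <
A = 1, B = 0 ↦ 1  ≥
A = 1, B = 1/2 ↦ 1/2  <
A = 1, B = 1 ↦ 0  <
So 3 of the 9 assignments meet the threshold.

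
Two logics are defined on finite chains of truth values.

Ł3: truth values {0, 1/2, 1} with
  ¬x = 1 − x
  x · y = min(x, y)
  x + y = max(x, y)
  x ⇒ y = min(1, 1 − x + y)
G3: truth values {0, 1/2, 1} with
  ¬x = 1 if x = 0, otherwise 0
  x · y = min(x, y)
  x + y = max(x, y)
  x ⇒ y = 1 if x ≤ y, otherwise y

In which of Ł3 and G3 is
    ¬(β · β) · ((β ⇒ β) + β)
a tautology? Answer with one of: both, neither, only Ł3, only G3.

In Ł3: at β = 1/2 the value is 1/2 — not a tautology.
In G3: at β = 1/2 the value is 0 — not a tautology.

neither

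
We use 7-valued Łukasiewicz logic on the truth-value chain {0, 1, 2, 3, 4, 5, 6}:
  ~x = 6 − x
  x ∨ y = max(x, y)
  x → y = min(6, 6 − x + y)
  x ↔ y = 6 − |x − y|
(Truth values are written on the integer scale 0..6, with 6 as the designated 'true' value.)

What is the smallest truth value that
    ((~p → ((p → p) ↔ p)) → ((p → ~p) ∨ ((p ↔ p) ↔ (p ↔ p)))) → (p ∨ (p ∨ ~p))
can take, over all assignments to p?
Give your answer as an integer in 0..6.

Take p = 3:
~p = ~3 = 3
p → p = 3 → 3 = 6
(p → p) ↔ p = 6 ↔ 3 = 3
~p → ((p → p) ↔ p) = 3 → 3 = 6
~p = ~3 = 3
p → ~p = 3 → 3 = 6
p ↔ p = 3 ↔ 3 = 6
p ↔ p = 3 ↔ 3 = 6
(p ↔ p) ↔ (p ↔ p) = 6 ↔ 6 = 6
(p → ~p) ∨ ((p ↔ p) ↔ (p ↔ p)) = 6 ∨ 6 = 6
(~p → ((p → p) ↔ p)) → ((p → ~p) ∨ ((p ↔ p) ↔ (p ↔ p))) = 6 → 6 = 6
~p = ~3 = 3
p ∨ ~p = 3 ∨ 3 = 3
p ∨ (p ∨ ~p) = 3 ∨ 3 = 3
((~p → ((p → p) ↔ p)) → ((p → ~p) ∨ ((p ↔ p) ↔ (p ↔ p)))) → (p ∨ (p ∨ ~p)) = 6 → 3 = 3
No assignment yields a value below 3, so this is the minimum.

3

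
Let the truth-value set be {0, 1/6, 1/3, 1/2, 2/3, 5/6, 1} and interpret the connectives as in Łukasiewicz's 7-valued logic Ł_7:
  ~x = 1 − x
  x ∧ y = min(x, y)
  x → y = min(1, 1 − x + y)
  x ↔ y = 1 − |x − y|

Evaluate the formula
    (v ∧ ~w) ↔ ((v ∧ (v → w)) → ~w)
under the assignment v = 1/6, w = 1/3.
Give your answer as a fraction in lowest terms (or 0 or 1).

1/6

~w = ~1/3 = 2/3
v ∧ ~w = 1/6 ∧ 2/3 = 1/6
v → w = 1/6 → 1/3 = 1
v ∧ (v → w) = 1/6 ∧ 1 = 1/6
~w = ~1/3 = 2/3
(v ∧ (v → w)) → ~w = 1/6 → 2/3 = 1
(v ∧ ~w) ↔ ((v ∧ (v → w)) → ~w) = 1/6 ↔ 1 = 1/6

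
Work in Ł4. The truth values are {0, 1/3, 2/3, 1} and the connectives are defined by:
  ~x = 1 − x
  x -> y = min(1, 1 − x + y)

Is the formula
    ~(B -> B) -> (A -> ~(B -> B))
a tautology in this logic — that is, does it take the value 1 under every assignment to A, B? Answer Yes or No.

Yes

A = 0, B = 0 ↦ 1
A = 0, B = 1/3 ↦ 1
A = 0, B = 2/3 ↦ 1
A = 0, B = 1 ↦ 1
A = 1/3, B = 0 ↦ 1
A = 1/3, B = 1/3 ↦ 1
A = 1/3, B = 2/3 ↦ 1
A = 1/3, B = 1 ↦ 1
A = 2/3, B = 0 ↦ 1
A = 2/3, B = 1/3 ↦ 1
A = 2/3, B = 2/3 ↦ 1
A = 2/3, B = 1 ↦ 1
A = 1, B = 0 ↦ 1
A = 1, B = 1/3 ↦ 1
A = 1, B = 2/3 ↦ 1
A = 1, B = 1 ↦ 1
Every assignment gives a value ≥ 1.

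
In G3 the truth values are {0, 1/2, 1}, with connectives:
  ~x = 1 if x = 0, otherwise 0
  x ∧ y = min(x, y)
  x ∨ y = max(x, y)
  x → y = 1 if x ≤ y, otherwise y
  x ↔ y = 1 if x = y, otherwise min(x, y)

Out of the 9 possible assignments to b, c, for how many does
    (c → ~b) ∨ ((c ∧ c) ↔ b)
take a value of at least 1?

b = 0, c = 0 ↦ 1  ≥
b = 0, c = 1/2 ↦ 1  ≥
b = 0, c = 1 ↦ 1  ≥
b = 1/2, c = 0 ↦ 1  ≥
b = 1/2, c = 1/2 ↦ 1  ≥
b = 1/2, c = 1 ↦ 1/2  <
b = 1, c = 0 ↦ 1  ≥
b = 1, c = 1/2 ↦ 1/2  <
b = 1, c = 1 ↦ 1  ≥
So 7 of the 9 assignments meet the threshold.

7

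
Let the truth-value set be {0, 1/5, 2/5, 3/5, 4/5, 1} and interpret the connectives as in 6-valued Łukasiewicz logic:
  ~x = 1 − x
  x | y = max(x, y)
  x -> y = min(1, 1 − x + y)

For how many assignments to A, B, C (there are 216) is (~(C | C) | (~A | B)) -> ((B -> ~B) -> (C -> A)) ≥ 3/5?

value 1: 181 assignments (counts)
value 4/5: 12 assignments (counts)
value 3/5: 9 assignments (counts)
value 2/5: 7 assignments
value 1/5: 4 assignments
value 0: 3 assignments
So 202 of the 216 assignments meet the threshold.

202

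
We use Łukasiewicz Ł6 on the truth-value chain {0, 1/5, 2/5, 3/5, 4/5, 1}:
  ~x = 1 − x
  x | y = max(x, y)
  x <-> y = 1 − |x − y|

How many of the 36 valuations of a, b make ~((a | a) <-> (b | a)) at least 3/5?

value 1: 1 assignment (counts)
value 4/5: 2 assignments (counts)
value 3/5: 3 assignments (counts)
value 2/5: 4 assignments
value 1/5: 5 assignments
value 0: 21 assignments
So 6 of the 36 assignments meet the threshold.

6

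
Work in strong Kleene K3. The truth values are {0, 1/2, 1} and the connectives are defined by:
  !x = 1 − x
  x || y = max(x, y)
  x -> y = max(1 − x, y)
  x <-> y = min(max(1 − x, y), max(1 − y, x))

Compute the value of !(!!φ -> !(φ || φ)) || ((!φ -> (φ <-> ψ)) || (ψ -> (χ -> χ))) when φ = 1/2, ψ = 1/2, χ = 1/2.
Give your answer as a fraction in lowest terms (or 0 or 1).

!φ = !1/2 = 1/2
!!φ = !1/2 = 1/2
φ || φ = 1/2 || 1/2 = 1/2
!(φ || φ) = !1/2 = 1/2
!!φ -> !(φ || φ) = 1/2 -> 1/2 = 1/2
!(!!φ -> !(φ || φ)) = !1/2 = 1/2
!φ = !1/2 = 1/2
φ <-> ψ = 1/2 <-> 1/2 = 1/2
!φ -> (φ <-> ψ) = 1/2 -> 1/2 = 1/2
χ -> χ = 1/2 -> 1/2 = 1/2
ψ -> (χ -> χ) = 1/2 -> 1/2 = 1/2
(!φ -> (φ <-> ψ)) || (ψ -> (χ -> χ)) = 1/2 || 1/2 = 1/2
!(!!φ -> !(φ || φ)) || ((!φ -> (φ <-> ψ)) || (ψ -> (χ -> χ))) = 1/2 || 1/2 = 1/2

1/2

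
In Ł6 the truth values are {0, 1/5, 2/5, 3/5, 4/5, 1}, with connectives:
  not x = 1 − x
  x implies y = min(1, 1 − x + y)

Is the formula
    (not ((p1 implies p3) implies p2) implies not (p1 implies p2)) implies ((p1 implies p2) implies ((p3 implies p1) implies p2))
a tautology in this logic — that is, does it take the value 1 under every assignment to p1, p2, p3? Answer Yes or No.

No

Counterexample: take p1 = 1/5, p2 = 0, p3 = 0.
p1 implies p3 = 1/5 implies 0 = 4/5
(p1 implies p3) implies p2 = 4/5 implies 0 = 1/5
not ((p1 implies p3) implies p2) = not 1/5 = 4/5
p1 implies p2 = 1/5 implies 0 = 4/5
not (p1 implies p2) = not 4/5 = 1/5
not ((p1 implies p3) implies p2) implies not (p1 implies p2) = 4/5 implies 1/5 = 2/5
p1 implies p2 = 1/5 implies 0 = 4/5
p3 implies p1 = 0 implies 1/5 = 1
(p3 implies p1) implies p2 = 1 implies 0 = 0
(p1 implies p2) implies ((p3 implies p1) implies p2) = 4/5 implies 0 = 1/5
(not ((p1 implies p3) implies p2) implies not (p1 implies p2)) implies ((p1 implies p2) implies ((p3 implies p1) implies p2)) = 2/5 implies 1/5 = 4/5
This gives 4/5 ≠ 1.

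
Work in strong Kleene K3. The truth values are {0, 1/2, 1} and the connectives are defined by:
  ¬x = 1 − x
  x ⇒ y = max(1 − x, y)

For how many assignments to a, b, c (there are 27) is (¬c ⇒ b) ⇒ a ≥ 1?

11

value 1: 11 assignments (counts)
value 1/2: 11 assignments
value 0: 5 assignments
So 11 of the 27 assignments meet the threshold.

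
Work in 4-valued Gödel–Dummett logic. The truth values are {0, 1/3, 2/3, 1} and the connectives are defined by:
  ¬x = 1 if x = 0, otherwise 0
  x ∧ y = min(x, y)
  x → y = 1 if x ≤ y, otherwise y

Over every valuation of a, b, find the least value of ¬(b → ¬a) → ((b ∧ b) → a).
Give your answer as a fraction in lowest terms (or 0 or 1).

1/3

Take a = 1/3, b = 2/3:
¬a = ¬1/3 = 0
b → ¬a = 2/3 → 0 = 0
¬(b → ¬a) = ¬0 = 1
b ∧ b = 2/3 ∧ 2/3 = 2/3
(b ∧ b) → a = 2/3 → 1/3 = 1/3
¬(b → ¬a) → ((b ∧ b) → a) = 1 → 1/3 = 1/3
No assignment yields a value below 1/3, so this is the minimum.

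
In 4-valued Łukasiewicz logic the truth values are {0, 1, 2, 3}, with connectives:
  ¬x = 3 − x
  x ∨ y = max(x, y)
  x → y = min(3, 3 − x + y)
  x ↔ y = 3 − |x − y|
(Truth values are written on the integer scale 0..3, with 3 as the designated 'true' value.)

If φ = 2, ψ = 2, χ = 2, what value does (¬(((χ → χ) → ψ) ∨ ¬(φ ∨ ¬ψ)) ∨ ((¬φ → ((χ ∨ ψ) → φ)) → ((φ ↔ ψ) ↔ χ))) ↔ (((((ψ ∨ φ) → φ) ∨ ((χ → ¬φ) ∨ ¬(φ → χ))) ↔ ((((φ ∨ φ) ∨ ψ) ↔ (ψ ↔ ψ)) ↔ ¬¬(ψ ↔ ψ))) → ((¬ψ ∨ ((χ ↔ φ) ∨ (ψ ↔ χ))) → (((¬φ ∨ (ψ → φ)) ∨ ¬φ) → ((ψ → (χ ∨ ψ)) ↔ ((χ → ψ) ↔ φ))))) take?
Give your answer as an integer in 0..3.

χ → χ = 2 → 2 = 3
(χ → χ) → ψ = 3 → 2 = 2
¬ψ = ¬2 = 1
φ ∨ ¬ψ = 2 ∨ 1 = 2
¬(φ ∨ ¬ψ) = ¬2 = 1
((χ → χ) → ψ) ∨ ¬(φ ∨ ¬ψ) = 2 ∨ 1 = 2
¬(((χ → χ) → ψ) ∨ ¬(φ ∨ ¬ψ)) = ¬2 = 1
¬φ = ¬2 = 1
χ ∨ ψ = 2 ∨ 2 = 2
(χ ∨ ψ) → φ = 2 → 2 = 3
¬φ → ((χ ∨ ψ) → φ) = 1 → 3 = 3
φ ↔ ψ = 2 ↔ 2 = 3
(φ ↔ ψ) ↔ χ = 3 ↔ 2 = 2
(¬φ → ((χ ∨ ψ) → φ)) → ((φ ↔ ψ) ↔ χ) = 3 → 2 = 2
¬(((χ → χ) → ψ) ∨ ¬(φ ∨ ¬ψ)) ∨ ((¬φ → ((χ ∨ ψ) → φ)) → ((φ ↔ ψ) ↔ χ)) = 1 ∨ 2 = 2
ψ ∨ φ = 2 ∨ 2 = 2
(ψ ∨ φ) → φ = 2 → 2 = 3
¬φ = ¬2 = 1
χ → ¬φ = 2 → 1 = 2
φ → χ = 2 → 2 = 3
¬(φ → χ) = ¬3 = 0
(χ → ¬φ) ∨ ¬(φ → χ) = 2 ∨ 0 = 2
((ψ ∨ φ) → φ) ∨ ((χ → ¬φ) ∨ ¬(φ → χ)) = 3 ∨ 2 = 3
φ ∨ φ = 2 ∨ 2 = 2
(φ ∨ φ) ∨ ψ = 2 ∨ 2 = 2
ψ ↔ ψ = 2 ↔ 2 = 3
((φ ∨ φ) ∨ ψ) ↔ (ψ ↔ ψ) = 2 ↔ 3 = 2
ψ ↔ ψ = 2 ↔ 2 = 3
¬(ψ ↔ ψ) = ¬3 = 0
¬¬(ψ ↔ ψ) = ¬0 = 3
(((φ ∨ φ) ∨ ψ) ↔ (ψ ↔ ψ)) ↔ ¬¬(ψ ↔ ψ) = 2 ↔ 3 = 2
(((ψ ∨ φ) → φ) ∨ ((χ → ¬φ) ∨ ¬(φ → χ))) ↔ ((((φ ∨ φ) ∨ ψ) ↔ (ψ ↔ ψ)) ↔ ¬¬(ψ ↔ ψ)) = 3 ↔ 2 = 2
¬ψ = ¬2 = 1
χ ↔ φ = 2 ↔ 2 = 3
ψ ↔ χ = 2 ↔ 2 = 3
(χ ↔ φ) ∨ (ψ ↔ χ) = 3 ∨ 3 = 3
¬ψ ∨ ((χ ↔ φ) ∨ (ψ ↔ χ)) = 1 ∨ 3 = 3
¬φ = ¬2 = 1
ψ → φ = 2 → 2 = 3
¬φ ∨ (ψ → φ) = 1 ∨ 3 = 3
¬φ = ¬2 = 1
(¬φ ∨ (ψ → φ)) ∨ ¬φ = 3 ∨ 1 = 3
χ ∨ ψ = 2 ∨ 2 = 2
ψ → (χ ∨ ψ) = 2 → 2 = 3
χ → ψ = 2 → 2 = 3
(χ → ψ) ↔ φ = 3 ↔ 2 = 2
(ψ → (χ ∨ ψ)) ↔ ((χ → ψ) ↔ φ) = 3 ↔ 2 = 2
((¬φ ∨ (ψ → φ)) ∨ ¬φ) → ((ψ → (χ ∨ ψ)) ↔ ((χ → ψ) ↔ φ)) = 3 → 2 = 2
(¬ψ ∨ ((χ ↔ φ) ∨ (ψ ↔ χ))) → (((¬φ ∨ (ψ → φ)) ∨ ¬φ) → ((ψ → (χ ∨ ψ)) ↔ ((χ → ψ) ↔ φ))) = 3 → 2 = 2
((((ψ ∨ φ) → φ) ∨ ((χ → ¬φ) ∨ ¬(φ → χ))) ↔ ((((φ ∨ φ) ∨ ψ) ↔ (ψ ↔ ψ)) ↔ ¬¬(ψ ↔ ψ))) → ((¬ψ ∨ ((χ ↔ φ) ∨ (ψ ↔ χ))) → (((¬φ ∨ (ψ → φ)) ∨ ¬φ) → ((ψ → (χ ∨ ψ)) ↔ ((χ → ψ) ↔ φ)))) = 2 → 2 = 3
(¬(((χ → χ) → ψ) ∨ ¬(φ ∨ ¬ψ)) ∨ ((¬φ → ((χ ∨ ψ) → φ)) → ((φ ↔ ψ) ↔ χ))) ↔ (((((ψ ∨ φ) → φ) ∨ ((χ → ¬φ) ∨ ¬(φ → χ))) ↔ ((((φ ∨ φ) ∨ ψ) ↔ (ψ ↔ ψ)) ↔ ¬¬(ψ ↔ ψ))) → ((¬ψ ∨ ((χ ↔ φ) ∨ (ψ ↔ χ))) → (((¬φ ∨ (ψ → φ)) ∨ ¬φ) → ((ψ → (χ ∨ ψ)) ↔ ((χ → ψ) ↔ φ))))) = 2 ↔ 3 = 2

2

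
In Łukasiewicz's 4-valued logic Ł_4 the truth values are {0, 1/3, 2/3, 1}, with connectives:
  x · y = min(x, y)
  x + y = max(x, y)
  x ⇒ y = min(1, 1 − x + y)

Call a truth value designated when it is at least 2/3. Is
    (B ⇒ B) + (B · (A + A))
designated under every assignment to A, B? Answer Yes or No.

Yes

A = 0, B = 0 ↦ 1
A = 0, B = 1/3 ↦ 1
A = 0, B = 2/3 ↦ 1
A = 0, B = 1 ↦ 1
A = 1/3, B = 0 ↦ 1
A = 1/3, B = 1/3 ↦ 1
A = 1/3, B = 2/3 ↦ 1
A = 1/3, B = 1 ↦ 1
A = 2/3, B = 0 ↦ 1
A = 2/3, B = 1/3 ↦ 1
A = 2/3, B = 2/3 ↦ 1
A = 2/3, B = 1 ↦ 1
A = 1, B = 0 ↦ 1
A = 1, B = 1/3 ↦ 1
A = 1, B = 2/3 ↦ 1
A = 1, B = 1 ↦ 1
Every assignment gives a value ≥ 2/3.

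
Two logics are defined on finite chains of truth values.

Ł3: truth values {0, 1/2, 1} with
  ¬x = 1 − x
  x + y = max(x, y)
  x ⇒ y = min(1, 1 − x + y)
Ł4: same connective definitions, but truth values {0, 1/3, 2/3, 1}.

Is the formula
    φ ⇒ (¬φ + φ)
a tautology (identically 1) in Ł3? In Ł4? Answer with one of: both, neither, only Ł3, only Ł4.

In Ł3: every assignment gives 1 — tautology.
In Ł4: every assignment gives 1 — tautology.

both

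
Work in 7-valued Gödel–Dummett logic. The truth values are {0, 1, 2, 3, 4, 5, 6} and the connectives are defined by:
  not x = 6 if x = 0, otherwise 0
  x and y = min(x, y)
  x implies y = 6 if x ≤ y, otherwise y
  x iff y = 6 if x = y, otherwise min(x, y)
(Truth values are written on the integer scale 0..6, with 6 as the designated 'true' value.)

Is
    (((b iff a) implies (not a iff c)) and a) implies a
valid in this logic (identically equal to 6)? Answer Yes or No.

At a = 2, b = 3, c = 2, for instance:
b iff a = 3 iff 2 = 2
not a = not 2 = 0
not a iff c = 0 iff 2 = 0
(b iff a) implies (not a iff c) = 2 implies 0 = 0
((b iff a) implies (not a iff c)) and a = 0 and 2 = 0
(((b iff a) implies (not a iff c)) and a) implies a = 0 implies 2 = 6
and checking the remaining 342 assignments likewise gives ≥ 6 in every case.

Yes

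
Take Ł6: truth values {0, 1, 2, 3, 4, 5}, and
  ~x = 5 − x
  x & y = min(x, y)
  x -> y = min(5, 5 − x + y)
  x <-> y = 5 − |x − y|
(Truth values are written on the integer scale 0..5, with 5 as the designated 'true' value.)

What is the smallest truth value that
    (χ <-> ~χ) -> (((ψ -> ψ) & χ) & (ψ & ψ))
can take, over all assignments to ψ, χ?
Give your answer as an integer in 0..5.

Take ψ = 0, χ = 2:
~χ = ~2 = 3
χ <-> ~χ = 2 <-> 3 = 4
ψ -> ψ = 0 -> 0 = 5
(ψ -> ψ) & χ = 5 & 2 = 2
ψ & ψ = 0 & 0 = 0
((ψ -> ψ) & χ) & (ψ & ψ) = 2 & 0 = 0
(χ <-> ~χ) -> (((ψ -> ψ) & χ) & (ψ & ψ)) = 4 -> 0 = 1
No assignment yields a value below 1, so this is the minimum.

1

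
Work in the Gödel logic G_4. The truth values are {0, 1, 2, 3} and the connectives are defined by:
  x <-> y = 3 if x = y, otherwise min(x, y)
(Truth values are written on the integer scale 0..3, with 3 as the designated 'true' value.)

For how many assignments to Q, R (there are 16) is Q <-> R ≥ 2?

Q = 0, R = 0 ↦ 3  ≥
Q = 0, R = 1 ↦ 0  <
Q = 0, R = 2 ↦ 0  <
Q = 0, R = 3 ↦ 0  <
Q = 1, R = 0 ↦ 0  <
Q = 1, R = 1 ↦ 3  ≥
Q = 1, R = 2 ↦ 1  <
Q = 1, R = 3 ↦ 1  <
Q = 2, R = 0 ↦ 0  <
Q = 2, R = 1 ↦ 1  <
Q = 2, R = 2 ↦ 3  ≥
Q = 2, R = 3 ↦ 2  ≥
Q = 3, R = 0 ↦ 0  <
Q = 3, R = 1 ↦ 1  <
Q = 3, R = 2 ↦ 2  ≥
Q = 3, R = 3 ↦ 3  ≥
So 6 of the 16 assignments meet the threshold.

6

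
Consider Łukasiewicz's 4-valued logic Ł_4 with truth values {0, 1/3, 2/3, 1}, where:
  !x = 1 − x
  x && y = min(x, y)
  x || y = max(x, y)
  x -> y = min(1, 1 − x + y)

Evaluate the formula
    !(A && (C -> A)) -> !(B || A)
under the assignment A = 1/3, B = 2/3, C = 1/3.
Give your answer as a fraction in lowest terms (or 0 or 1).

2/3

C -> A = 1/3 -> 1/3 = 1
A && (C -> A) = 1/3 && 1 = 1/3
!(A && (C -> A)) = !1/3 = 2/3
B || A = 2/3 || 1/3 = 2/3
!(B || A) = !2/3 = 1/3
!(A && (C -> A)) -> !(B || A) = 2/3 -> 1/3 = 2/3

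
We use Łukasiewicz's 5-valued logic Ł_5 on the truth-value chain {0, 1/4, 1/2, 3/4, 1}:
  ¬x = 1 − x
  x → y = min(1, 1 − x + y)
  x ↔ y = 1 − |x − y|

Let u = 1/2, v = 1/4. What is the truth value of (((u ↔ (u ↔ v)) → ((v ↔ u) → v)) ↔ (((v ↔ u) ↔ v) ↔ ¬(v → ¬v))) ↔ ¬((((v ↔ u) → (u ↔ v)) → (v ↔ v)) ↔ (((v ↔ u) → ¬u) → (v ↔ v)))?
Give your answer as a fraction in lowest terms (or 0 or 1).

1/4

u ↔ v = 1/2 ↔ 1/4 = 3/4
u ↔ (u ↔ v) = 1/2 ↔ 3/4 = 3/4
v ↔ u = 1/4 ↔ 1/2 = 3/4
(v ↔ u) → v = 3/4 → 1/4 = 1/2
(u ↔ (u ↔ v)) → ((v ↔ u) → v) = 3/4 → 1/2 = 3/4
v ↔ u = 1/4 ↔ 1/2 = 3/4
(v ↔ u) ↔ v = 3/4 ↔ 1/4 = 1/2
¬v = ¬1/4 = 3/4
v → ¬v = 1/4 → 3/4 = 1
¬(v → ¬v) = ¬1 = 0
((v ↔ u) ↔ v) ↔ ¬(v → ¬v) = 1/2 ↔ 0 = 1/2
((u ↔ (u ↔ v)) → ((v ↔ u) → v)) ↔ (((v ↔ u) ↔ v) ↔ ¬(v → ¬v)) = 3/4 ↔ 1/2 = 3/4
v ↔ u = 1/4 ↔ 1/2 = 3/4
u ↔ v = 1/2 ↔ 1/4 = 3/4
(v ↔ u) → (u ↔ v) = 3/4 → 3/4 = 1
v ↔ v = 1/4 ↔ 1/4 = 1
((v ↔ u) → (u ↔ v)) → (v ↔ v) = 1 → 1 = 1
v ↔ u = 1/4 ↔ 1/2 = 3/4
¬u = ¬1/2 = 1/2
(v ↔ u) → ¬u = 3/4 → 1/2 = 3/4
v ↔ v = 1/4 ↔ 1/4 = 1
((v ↔ u) → ¬u) → (v ↔ v) = 3/4 → 1 = 1
(((v ↔ u) → (u ↔ v)) → (v ↔ v)) ↔ (((v ↔ u) → ¬u) → (v ↔ v)) = 1 ↔ 1 = 1
¬((((v ↔ u) → (u ↔ v)) → (v ↔ v)) ↔ (((v ↔ u) → ¬u) → (v ↔ v))) = ¬1 = 0
(((u ↔ (u ↔ v)) → ((v ↔ u) → v)) ↔ (((v ↔ u) ↔ v) ↔ ¬(v → ¬v))) ↔ ¬((((v ↔ u) → (u ↔ v)) → (v ↔ v)) ↔ (((v ↔ u) → ¬u) → (v ↔ v))) = 3/4 ↔ 0 = 1/4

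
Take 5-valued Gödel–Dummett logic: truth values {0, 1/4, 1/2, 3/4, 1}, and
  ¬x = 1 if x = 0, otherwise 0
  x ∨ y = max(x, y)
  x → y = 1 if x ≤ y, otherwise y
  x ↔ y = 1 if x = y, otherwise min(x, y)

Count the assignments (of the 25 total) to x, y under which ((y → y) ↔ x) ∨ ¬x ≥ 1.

10

value 1: 10 assignments (counts)
value 3/4: 5 assignments
value 1/2: 5 assignments
value 1/4: 5 assignments
So 10 of the 25 assignments meet the threshold.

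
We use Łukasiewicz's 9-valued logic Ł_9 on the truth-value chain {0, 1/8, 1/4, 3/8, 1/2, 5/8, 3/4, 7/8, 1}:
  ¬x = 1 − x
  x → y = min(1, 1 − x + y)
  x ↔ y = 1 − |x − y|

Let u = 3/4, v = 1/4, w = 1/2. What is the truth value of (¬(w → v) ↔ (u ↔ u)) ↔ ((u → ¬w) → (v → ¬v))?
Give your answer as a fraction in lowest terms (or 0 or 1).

1/4

w → v = 1/2 → 1/4 = 3/4
¬(w → v) = ¬3/4 = 1/4
u ↔ u = 3/4 ↔ 3/4 = 1
¬(w → v) ↔ (u ↔ u) = 1/4 ↔ 1 = 1/4
¬w = ¬1/2 = 1/2
u → ¬w = 3/4 → 1/2 = 3/4
¬v = ¬1/4 = 3/4
v → ¬v = 1/4 → 3/4 = 1
(u → ¬w) → (v → ¬v) = 3/4 → 1 = 1
(¬(w → v) ↔ (u ↔ u)) ↔ ((u → ¬w) → (v → ¬v)) = 1/4 ↔ 1 = 1/4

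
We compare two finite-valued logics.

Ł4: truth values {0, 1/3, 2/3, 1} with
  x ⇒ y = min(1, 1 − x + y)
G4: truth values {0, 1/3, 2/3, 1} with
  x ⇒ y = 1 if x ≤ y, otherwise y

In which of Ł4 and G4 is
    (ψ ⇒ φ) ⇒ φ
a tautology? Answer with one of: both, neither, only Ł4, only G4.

In Ł4: at φ = 0, ψ = 0 the value is 0 — not a tautology.
In G4: at φ = 0, ψ = 0 the value is 0 — not a tautology.

neither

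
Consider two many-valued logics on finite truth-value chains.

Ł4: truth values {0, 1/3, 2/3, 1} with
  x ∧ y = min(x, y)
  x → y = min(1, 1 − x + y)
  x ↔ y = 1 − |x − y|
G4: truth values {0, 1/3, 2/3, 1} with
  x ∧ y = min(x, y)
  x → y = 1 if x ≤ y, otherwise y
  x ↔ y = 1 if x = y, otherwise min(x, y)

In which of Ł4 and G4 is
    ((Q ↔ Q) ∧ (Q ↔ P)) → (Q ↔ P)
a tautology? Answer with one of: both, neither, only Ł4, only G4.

both

In Ł4: every assignment gives 1 — tautology.
In G4: every assignment gives 1 — tautology.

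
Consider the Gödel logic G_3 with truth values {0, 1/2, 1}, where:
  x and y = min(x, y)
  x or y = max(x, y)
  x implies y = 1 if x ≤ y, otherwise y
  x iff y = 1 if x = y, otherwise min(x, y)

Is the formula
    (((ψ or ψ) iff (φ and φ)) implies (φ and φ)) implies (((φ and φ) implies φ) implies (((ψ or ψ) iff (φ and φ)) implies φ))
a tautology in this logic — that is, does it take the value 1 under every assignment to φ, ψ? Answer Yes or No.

Yes

φ = 0, ψ = 0 ↦ 1
φ = 0, ψ = 1/2 ↦ 1
φ = 0, ψ = 1 ↦ 1
φ = 1/2, ψ = 0 ↦ 1
φ = 1/2, ψ = 1/2 ↦ 1
φ = 1/2, ψ = 1 ↦ 1
φ = 1, ψ = 0 ↦ 1
φ = 1, ψ = 1/2 ↦ 1
φ = 1, ψ = 1 ↦ 1
Every assignment gives a value ≥ 1.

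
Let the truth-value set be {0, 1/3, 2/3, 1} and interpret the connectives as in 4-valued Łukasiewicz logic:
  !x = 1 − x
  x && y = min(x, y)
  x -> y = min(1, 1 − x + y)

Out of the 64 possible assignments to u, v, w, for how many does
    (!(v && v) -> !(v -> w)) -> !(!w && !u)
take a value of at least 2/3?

55

value 1: 47 assignments (counts)
value 2/3: 8 assignments (counts)
value 1/3: 7 assignments
value 0: 2 assignments
So 55 of the 64 assignments meet the threshold.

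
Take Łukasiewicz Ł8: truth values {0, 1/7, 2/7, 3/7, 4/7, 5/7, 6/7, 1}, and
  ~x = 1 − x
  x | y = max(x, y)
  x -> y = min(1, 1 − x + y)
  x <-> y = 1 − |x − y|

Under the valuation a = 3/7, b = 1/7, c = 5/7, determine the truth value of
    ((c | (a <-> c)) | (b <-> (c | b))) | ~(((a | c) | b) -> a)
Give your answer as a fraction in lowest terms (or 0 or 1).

5/7

a <-> c = 3/7 <-> 5/7 = 5/7
c | (a <-> c) = 5/7 | 5/7 = 5/7
c | b = 5/7 | 1/7 = 5/7
b <-> (c | b) = 1/7 <-> 5/7 = 3/7
(c | (a <-> c)) | (b <-> (c | b)) = 5/7 | 3/7 = 5/7
a | c = 3/7 | 5/7 = 5/7
(a | c) | b = 5/7 | 1/7 = 5/7
((a | c) | b) -> a = 5/7 -> 3/7 = 5/7
~(((a | c) | b) -> a) = ~5/7 = 2/7
((c | (a <-> c)) | (b <-> (c | b))) | ~(((a | c) | b) -> a) = 5/7 | 2/7 = 5/7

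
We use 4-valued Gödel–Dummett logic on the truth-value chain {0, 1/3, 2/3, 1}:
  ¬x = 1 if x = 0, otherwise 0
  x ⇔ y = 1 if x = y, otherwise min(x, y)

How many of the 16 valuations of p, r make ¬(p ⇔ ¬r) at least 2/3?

p = 0, r = 0 ↦ 1  ≥
p = 0, r = 1/3 ↦ 0  <
p = 0, r = 2/3 ↦ 0  <
p = 0, r = 1 ↦ 0  <
p = 1/3, r = 0 ↦ 0  <
p = 1/3, r = 1/3 ↦ 1  ≥
p = 1/3, r = 2/3 ↦ 1  ≥
p = 1/3, r = 1 ↦ 1  ≥
p = 2/3, r = 0 ↦ 0  <
p = 2/3, r = 1/3 ↦ 1  ≥
p = 2/3, r = 2/3 ↦ 1  ≥
p = 2/3, r = 1 ↦ 1  ≥
p = 1, r = 0 ↦ 0  <
p = 1, r = 1/3 ↦ 1  ≥
p = 1, r = 2/3 ↦ 1  ≥
p = 1, r = 1 ↦ 1  ≥
So 10 of the 16 assignments meet the threshold.

10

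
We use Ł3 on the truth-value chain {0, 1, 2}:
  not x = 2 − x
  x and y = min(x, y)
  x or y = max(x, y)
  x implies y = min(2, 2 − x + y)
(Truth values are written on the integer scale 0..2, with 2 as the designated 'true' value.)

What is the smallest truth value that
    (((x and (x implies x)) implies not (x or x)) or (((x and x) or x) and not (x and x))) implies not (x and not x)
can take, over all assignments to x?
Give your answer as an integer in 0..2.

1

Take x = 1:
x implies x = 1 implies 1 = 2
x and (x implies x) = 1 and 2 = 1
x or x = 1 or 1 = 1
not (x or x) = not 1 = 1
(x and (x implies x)) implies not (x or x) = 1 implies 1 = 2
x and x = 1 and 1 = 1
(x and x) or x = 1 or 1 = 1
x and x = 1 and 1 = 1
not (x and x) = not 1 = 1
((x and x) or x) and not (x and x) = 1 and 1 = 1
((x and (x implies x)) implies not (x or x)) or (((x and x) or x) and not (x and x)) = 2 or 1 = 2
not x = not 1 = 1
x and not x = 1 and 1 = 1
not (x and not x) = not 1 = 1
(((x and (x implies x)) implies not (x or x)) or (((x and x) or x) and not (x and x))) implies not (x and not x) = 2 implies 1 = 1
No assignment yields a value below 1, so this is the minimum.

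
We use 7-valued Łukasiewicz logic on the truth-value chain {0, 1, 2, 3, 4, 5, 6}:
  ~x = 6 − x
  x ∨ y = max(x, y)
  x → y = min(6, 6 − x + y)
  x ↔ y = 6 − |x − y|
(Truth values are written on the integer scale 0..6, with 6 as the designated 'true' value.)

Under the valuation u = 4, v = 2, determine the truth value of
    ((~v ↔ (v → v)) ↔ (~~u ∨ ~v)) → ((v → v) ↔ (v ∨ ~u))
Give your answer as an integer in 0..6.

2

~v = ~2 = 4
v → v = 2 → 2 = 6
~v ↔ (v → v) = 4 ↔ 6 = 4
~u = ~4 = 2
~~u = ~2 = 4
~v = ~2 = 4
~~u ∨ ~v = 4 ∨ 4 = 4
(~v ↔ (v → v)) ↔ (~~u ∨ ~v) = 4 ↔ 4 = 6
v → v = 2 → 2 = 6
~u = ~4 = 2
v ∨ ~u = 2 ∨ 2 = 2
(v → v) ↔ (v ∨ ~u) = 6 ↔ 2 = 2
((~v ↔ (v → v)) ↔ (~~u ∨ ~v)) → ((v → v) ↔ (v ∨ ~u)) = 6 → 2 = 2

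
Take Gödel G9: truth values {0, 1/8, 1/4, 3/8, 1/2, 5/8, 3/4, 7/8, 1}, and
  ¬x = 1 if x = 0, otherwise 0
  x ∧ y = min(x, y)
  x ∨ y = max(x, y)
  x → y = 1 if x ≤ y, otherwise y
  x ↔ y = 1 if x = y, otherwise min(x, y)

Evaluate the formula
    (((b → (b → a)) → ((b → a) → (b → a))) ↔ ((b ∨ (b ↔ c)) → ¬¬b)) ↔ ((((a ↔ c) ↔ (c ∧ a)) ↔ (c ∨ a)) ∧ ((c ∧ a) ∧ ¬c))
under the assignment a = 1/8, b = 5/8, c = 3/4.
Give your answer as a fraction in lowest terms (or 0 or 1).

0

b → a = 5/8 → 1/8 = 1/8
b → (b → a) = 5/8 → 1/8 = 1/8
b → a = 5/8 → 1/8 = 1/8
b → a = 5/8 → 1/8 = 1/8
(b → a) → (b → a) = 1/8 → 1/8 = 1
(b → (b → a)) → ((b → a) → (b → a)) = 1/8 → 1 = 1
b ↔ c = 5/8 ↔ 3/4 = 5/8
b ∨ (b ↔ c) = 5/8 ∨ 5/8 = 5/8
¬b = ¬5/8 = 0
¬¬b = ¬0 = 1
(b ∨ (b ↔ c)) → ¬¬b = 5/8 → 1 = 1
((b → (b → a)) → ((b → a) → (b → a))) ↔ ((b ∨ (b ↔ c)) → ¬¬b) = 1 ↔ 1 = 1
a ↔ c = 1/8 ↔ 3/4 = 1/8
c ∧ a = 3/4 ∧ 1/8 = 1/8
(a ↔ c) ↔ (c ∧ a) = 1/8 ↔ 1/8 = 1
c ∨ a = 3/4 ∨ 1/8 = 3/4
((a ↔ c) ↔ (c ∧ a)) ↔ (c ∨ a) = 1 ↔ 3/4 = 3/4
c ∧ a = 3/4 ∧ 1/8 = 1/8
¬c = ¬3/4 = 0
(c ∧ a) ∧ ¬c = 1/8 ∧ 0 = 0
(((a ↔ c) ↔ (c ∧ a)) ↔ (c ∨ a)) ∧ ((c ∧ a) ∧ ¬c) = 3/4 ∧ 0 = 0
(((b → (b → a)) → ((b → a) → (b → a))) ↔ ((b ∨ (b ↔ c)) → ¬¬b)) ↔ ((((a ↔ c) ↔ (c ∧ a)) ↔ (c ∨ a)) ∧ ((c ∧ a) ∧ ¬c)) = 1 ↔ 0 = 0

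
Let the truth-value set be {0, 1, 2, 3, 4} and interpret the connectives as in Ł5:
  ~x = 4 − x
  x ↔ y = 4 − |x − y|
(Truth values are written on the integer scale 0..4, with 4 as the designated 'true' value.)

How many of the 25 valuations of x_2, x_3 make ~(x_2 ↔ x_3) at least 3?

value 4: 2 assignments (counts)
value 3: 4 assignments (counts)
value 2: 6 assignments
value 1: 8 assignments
value 0: 5 assignments
So 6 of the 25 assignments meet the threshold.

6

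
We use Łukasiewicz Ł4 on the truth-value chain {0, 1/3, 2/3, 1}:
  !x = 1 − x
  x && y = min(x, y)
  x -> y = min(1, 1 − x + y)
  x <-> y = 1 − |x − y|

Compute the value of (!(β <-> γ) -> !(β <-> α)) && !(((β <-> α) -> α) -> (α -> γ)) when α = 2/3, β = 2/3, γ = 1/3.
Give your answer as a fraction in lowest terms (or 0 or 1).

β <-> γ = 2/3 <-> 1/3 = 2/3
!(β <-> γ) = !2/3 = 1/3
β <-> α = 2/3 <-> 2/3 = 1
!(β <-> α) = !1 = 0
!(β <-> γ) -> !(β <-> α) = 1/3 -> 0 = 2/3
β <-> α = 2/3 <-> 2/3 = 1
(β <-> α) -> α = 1 -> 2/3 = 2/3
α -> γ = 2/3 -> 1/3 = 2/3
((β <-> α) -> α) -> (α -> γ) = 2/3 -> 2/3 = 1
!(((β <-> α) -> α) -> (α -> γ)) = !1 = 0
(!(β <-> γ) -> !(β <-> α)) && !(((β <-> α) -> α) -> (α -> γ)) = 2/3 && 0 = 0

0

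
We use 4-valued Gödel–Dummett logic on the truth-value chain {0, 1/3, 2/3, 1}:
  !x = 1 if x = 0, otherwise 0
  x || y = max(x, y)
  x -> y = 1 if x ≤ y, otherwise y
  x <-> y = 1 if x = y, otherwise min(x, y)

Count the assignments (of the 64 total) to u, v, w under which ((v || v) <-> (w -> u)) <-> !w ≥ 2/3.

value 1: 22 assignments (counts)
value 2/3: 4 assignments (counts)
value 1/3: 4 assignments
value 0: 34 assignments
So 26 of the 64 assignments meet the threshold.

26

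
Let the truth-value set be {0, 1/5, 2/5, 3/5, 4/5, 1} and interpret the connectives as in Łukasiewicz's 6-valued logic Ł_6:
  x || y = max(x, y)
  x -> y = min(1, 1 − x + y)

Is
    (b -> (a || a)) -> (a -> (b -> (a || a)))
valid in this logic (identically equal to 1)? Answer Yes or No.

Yes

At a = 0, b = 2/5, for instance:
a || a = 0 || 0 = 0
b -> (a || a) = 2/5 -> 0 = 3/5
a -> (b -> (a || a)) = 0 -> 3/5 = 1
(b -> (a || a)) -> (a -> (b -> (a || a))) = 3/5 -> 1 = 1
and checking the remaining 35 assignments likewise gives ≥ 1 in every case.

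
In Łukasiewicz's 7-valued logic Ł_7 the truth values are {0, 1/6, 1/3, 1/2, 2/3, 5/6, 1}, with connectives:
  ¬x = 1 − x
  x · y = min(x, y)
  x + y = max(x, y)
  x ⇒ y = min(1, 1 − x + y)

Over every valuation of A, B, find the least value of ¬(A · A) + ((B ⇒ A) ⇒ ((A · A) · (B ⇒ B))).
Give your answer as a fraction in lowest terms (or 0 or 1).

1/2

Take A = 1/2, B = 0:
A · A = 1/2 · 1/2 = 1/2
¬(A · A) = ¬1/2 = 1/2
B ⇒ A = 0 ⇒ 1/2 = 1
A · A = 1/2 · 1/2 = 1/2
B ⇒ B = 0 ⇒ 0 = 1
(A · A) · (B ⇒ B) = 1/2 · 1 = 1/2
(B ⇒ A) ⇒ ((A · A) · (B ⇒ B)) = 1 ⇒ 1/2 = 1/2
¬(A · A) + ((B ⇒ A) ⇒ ((A · A) · (B ⇒ B))) = 1/2 + 1/2 = 1/2
No assignment yields a value below 1/2, so this is the minimum.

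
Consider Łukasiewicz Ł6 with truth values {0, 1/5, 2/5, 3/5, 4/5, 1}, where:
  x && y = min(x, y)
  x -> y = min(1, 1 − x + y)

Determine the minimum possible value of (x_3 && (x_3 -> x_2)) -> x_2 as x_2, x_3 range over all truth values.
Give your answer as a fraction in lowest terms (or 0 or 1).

3/5

Take x_2 = 0, x_3 = 2/5:
x_3 -> x_2 = 2/5 -> 0 = 3/5
x_3 && (x_3 -> x_2) = 2/5 && 3/5 = 2/5
(x_3 && (x_3 -> x_2)) -> x_2 = 2/5 -> 0 = 3/5
No assignment yields a value below 3/5, so this is the minimum.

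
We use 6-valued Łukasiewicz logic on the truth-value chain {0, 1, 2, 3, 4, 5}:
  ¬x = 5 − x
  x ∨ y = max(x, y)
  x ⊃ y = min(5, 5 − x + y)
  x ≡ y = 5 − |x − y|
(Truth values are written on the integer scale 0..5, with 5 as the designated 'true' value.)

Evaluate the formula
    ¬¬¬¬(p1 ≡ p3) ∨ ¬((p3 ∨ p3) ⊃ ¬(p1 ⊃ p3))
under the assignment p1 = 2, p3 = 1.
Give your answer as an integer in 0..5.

4

p1 ≡ p3 = 2 ≡ 1 = 4
¬(p1 ≡ p3) = ¬4 = 1
¬¬(p1 ≡ p3) = ¬1 = 4
¬¬¬(p1 ≡ p3) = ¬4 = 1
¬¬¬¬(p1 ≡ p3) = ¬1 = 4
p3 ∨ p3 = 1 ∨ 1 = 1
p1 ⊃ p3 = 2 ⊃ 1 = 4
¬(p1 ⊃ p3) = ¬4 = 1
(p3 ∨ p3) ⊃ ¬(p1 ⊃ p3) = 1 ⊃ 1 = 5
¬((p3 ∨ p3) ⊃ ¬(p1 ⊃ p3)) = ¬5 = 0
¬¬¬¬(p1 ≡ p3) ∨ ¬((p3 ∨ p3) ⊃ ¬(p1 ⊃ p3)) = 4 ∨ 0 = 4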